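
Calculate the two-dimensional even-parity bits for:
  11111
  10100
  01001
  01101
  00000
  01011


Row parities: 100101
Column parities: 00100

Row P: 100101, Col P: 00100, Corner: 1


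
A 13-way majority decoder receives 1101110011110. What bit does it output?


Ones: 9 out of 13
Threshold: 7

1 (9/13 voted 1)


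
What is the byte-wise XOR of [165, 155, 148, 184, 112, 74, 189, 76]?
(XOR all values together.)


XOR chain: 165 ^ 155 ^ 148 ^ 184 ^ 112 ^ 74 ^ 189 ^ 76 = 217

217


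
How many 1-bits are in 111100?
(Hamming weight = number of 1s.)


Counting 1s in 111100

4


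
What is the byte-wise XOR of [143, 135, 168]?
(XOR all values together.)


XOR chain: 143 ^ 135 ^ 168 = 160

160


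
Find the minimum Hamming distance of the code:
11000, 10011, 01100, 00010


Comparing all pairs, minimum distance: 2
Can detect 1 errors, correct 0 errors

2


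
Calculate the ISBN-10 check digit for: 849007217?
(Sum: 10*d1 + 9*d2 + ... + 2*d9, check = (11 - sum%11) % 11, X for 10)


Weighted sum: 248
248 mod 11 = 6

Check digit: 5


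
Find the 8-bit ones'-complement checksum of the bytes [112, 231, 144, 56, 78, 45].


Sum = 666 mod 256 = 154
Complement = 101

101


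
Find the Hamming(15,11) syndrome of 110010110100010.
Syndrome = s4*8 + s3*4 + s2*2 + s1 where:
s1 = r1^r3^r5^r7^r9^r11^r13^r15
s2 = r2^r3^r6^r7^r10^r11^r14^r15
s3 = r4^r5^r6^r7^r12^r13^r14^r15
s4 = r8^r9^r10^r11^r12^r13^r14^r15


s1=1, s2=0, s3=1, s4=1

Syndrome = 13 (error at position 13)


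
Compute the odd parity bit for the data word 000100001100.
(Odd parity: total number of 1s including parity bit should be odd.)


Number of 1s in data: 3
Parity bit: 0

0


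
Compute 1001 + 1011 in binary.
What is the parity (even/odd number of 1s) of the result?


1001 = 9
1011 = 11
Sum = 20 = 10100
1s count = 2

even parity (2 ones in 10100)


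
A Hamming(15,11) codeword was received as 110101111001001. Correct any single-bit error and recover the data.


Syndrome = 4: error at position 4

Data: 00111001001 (corrected bit 4)


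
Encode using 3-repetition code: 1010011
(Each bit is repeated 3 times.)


Each bit -> 3 copies

111000111000000111111


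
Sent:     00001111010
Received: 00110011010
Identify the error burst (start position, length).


XOR: 00111100000

Burst at position 2, length 4


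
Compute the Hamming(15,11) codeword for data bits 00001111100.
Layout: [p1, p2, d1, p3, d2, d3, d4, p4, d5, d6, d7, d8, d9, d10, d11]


Parity bits: p1=1, p2=0, p3=0, p4=1

100000011111100


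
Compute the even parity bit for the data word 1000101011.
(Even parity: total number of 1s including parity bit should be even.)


Number of 1s in data: 5
Parity bit: 1

1


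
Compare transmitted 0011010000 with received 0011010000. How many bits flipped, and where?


XOR: 0000000000

0 errors (received matches sent)


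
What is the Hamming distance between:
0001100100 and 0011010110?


XOR: 0010110010
Count of 1s: 4

4


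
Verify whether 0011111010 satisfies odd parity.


Number of 1s: 6

No, parity error (6 ones)


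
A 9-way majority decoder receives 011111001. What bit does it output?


Ones: 6 out of 9
Threshold: 5

1 (6/9 voted 1)


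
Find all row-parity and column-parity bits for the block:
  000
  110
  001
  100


Row parities: 0011
Column parities: 011

Row P: 0011, Col P: 011, Corner: 0


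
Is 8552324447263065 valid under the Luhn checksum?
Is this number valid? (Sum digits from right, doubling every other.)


Luhn sum = 74
74 mod 10 = 4

Invalid (Luhn sum mod 10 = 4)


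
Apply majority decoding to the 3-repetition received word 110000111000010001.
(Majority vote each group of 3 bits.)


Groups: 110, 000, 111, 000, 010, 001
Majority votes: 101000

101000


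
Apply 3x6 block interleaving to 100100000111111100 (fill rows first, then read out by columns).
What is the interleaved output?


Matrix:
  100100
  000111
  111100
Read columns: 101001001111010010

101001001111010010


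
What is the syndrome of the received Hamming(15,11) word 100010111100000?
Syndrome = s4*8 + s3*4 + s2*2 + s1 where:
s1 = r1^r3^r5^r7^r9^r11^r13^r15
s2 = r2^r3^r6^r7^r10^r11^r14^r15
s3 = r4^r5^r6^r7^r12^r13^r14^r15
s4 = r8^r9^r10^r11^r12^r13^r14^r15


s1=0, s2=0, s3=0, s4=1

Syndrome = 8 (error at position 8)


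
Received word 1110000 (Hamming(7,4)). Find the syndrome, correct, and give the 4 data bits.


Syndrome = 0: no error detected

Data: 1000 (no errors)


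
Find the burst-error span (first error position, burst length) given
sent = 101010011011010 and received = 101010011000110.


XOR: 000000000011100

Burst at position 10, length 3


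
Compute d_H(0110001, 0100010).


XOR: 0010011
Count of 1s: 3

3


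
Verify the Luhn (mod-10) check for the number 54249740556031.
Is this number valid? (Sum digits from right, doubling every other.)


Luhn sum = 53
53 mod 10 = 3

Invalid (Luhn sum mod 10 = 3)


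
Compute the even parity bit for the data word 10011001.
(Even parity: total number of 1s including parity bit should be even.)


Number of 1s in data: 4
Parity bit: 0

0


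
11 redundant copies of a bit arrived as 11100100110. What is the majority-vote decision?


Ones: 6 out of 11
Threshold: 6

1 (6/11 voted 1)


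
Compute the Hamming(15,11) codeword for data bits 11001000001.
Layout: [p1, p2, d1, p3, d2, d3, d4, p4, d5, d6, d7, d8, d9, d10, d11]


Parity bits: p1=0, p2=0, p3=0, p4=0

001010001000001


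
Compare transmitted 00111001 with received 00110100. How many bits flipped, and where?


XOR: 00001101

3 error(s) at position(s): 4, 5, 7


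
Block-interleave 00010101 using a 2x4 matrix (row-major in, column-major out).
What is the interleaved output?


Matrix:
  0001
  0101
Read columns: 00010011

00010011


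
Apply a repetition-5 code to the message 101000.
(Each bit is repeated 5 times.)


Each bit -> 5 copies

111110000011111000000000000000


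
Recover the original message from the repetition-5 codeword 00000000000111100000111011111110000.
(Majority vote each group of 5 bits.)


Groups: 00000, 00000, 01111, 00000, 11101, 11111, 10000
Majority votes: 0010110

0010110


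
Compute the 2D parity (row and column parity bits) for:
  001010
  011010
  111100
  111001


Row parities: 0100
Column parities: 010101

Row P: 0100, Col P: 010101, Corner: 1


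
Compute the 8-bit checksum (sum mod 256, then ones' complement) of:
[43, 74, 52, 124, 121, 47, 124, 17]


Sum = 602 mod 256 = 90
Complement = 165

165


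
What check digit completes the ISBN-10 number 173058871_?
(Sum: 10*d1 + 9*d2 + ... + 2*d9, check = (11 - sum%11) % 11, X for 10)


Weighted sum: 222
222 mod 11 = 2

Check digit: 9


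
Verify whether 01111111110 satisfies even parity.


Number of 1s: 9

No, parity error (9 ones)


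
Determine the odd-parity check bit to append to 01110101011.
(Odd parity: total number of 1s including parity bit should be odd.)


Number of 1s in data: 7
Parity bit: 0

0


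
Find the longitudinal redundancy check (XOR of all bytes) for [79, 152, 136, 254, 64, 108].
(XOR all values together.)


XOR chain: 79 ^ 152 ^ 136 ^ 254 ^ 64 ^ 108 = 141

141


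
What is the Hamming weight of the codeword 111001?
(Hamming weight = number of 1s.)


Counting 1s in 111001

4


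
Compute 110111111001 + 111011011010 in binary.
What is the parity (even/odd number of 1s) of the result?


110111111001 = 3577
111011011010 = 3802
Sum = 7379 = 1110011010011
1s count = 8

even parity (8 ones in 1110011010011)


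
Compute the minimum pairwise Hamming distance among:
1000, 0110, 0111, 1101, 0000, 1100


Comparing all pairs, minimum distance: 1
Can detect 0 errors, correct 0 errors

1


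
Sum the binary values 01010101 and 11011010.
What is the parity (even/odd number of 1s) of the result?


01010101 = 85
11011010 = 218
Sum = 303 = 100101111
1s count = 6

even parity (6 ones in 100101111)


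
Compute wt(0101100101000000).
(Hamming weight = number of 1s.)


Counting 1s in 0101100101000000

5


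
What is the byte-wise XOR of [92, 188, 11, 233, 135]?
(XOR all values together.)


XOR chain: 92 ^ 188 ^ 11 ^ 233 ^ 135 = 133

133


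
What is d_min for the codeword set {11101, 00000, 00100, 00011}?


Comparing all pairs, minimum distance: 1
Can detect 0 errors, correct 0 errors

1


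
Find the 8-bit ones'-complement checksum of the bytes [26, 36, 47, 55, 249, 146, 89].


Sum = 648 mod 256 = 136
Complement = 119

119


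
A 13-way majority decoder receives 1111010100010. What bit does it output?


Ones: 7 out of 13
Threshold: 7

1 (7/13 voted 1)


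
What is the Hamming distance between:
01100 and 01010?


XOR: 00110
Count of 1s: 2

2


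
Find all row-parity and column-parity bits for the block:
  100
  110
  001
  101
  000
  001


Row parities: 101001
Column parities: 111

Row P: 101001, Col P: 111, Corner: 1


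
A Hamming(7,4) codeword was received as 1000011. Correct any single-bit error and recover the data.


Syndrome = 0: no error detected

Data: 0011 (no errors)


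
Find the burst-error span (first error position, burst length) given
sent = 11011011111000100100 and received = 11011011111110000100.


XOR: 00000000000110100000

Burst at position 11, length 4


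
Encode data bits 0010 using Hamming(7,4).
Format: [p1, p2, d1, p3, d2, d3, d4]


Parity bits: p1=0, p2=1, p3=1

0101010


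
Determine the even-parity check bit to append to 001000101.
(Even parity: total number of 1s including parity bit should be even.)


Number of 1s in data: 3
Parity bit: 1

1


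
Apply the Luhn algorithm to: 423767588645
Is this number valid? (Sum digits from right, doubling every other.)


Luhn sum = 68
68 mod 10 = 8

Invalid (Luhn sum mod 10 = 8)


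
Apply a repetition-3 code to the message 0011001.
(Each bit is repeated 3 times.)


Each bit -> 3 copies

000000111111000000111


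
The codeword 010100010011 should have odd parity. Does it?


Number of 1s: 5

Yes, parity is correct (5 ones)


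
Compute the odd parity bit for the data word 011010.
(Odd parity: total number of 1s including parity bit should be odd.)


Number of 1s in data: 3
Parity bit: 0

0


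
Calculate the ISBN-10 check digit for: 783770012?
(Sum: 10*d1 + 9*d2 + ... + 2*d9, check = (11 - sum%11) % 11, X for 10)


Weighted sum: 264
264 mod 11 = 0

Check digit: 0


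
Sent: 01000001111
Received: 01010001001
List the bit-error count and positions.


XOR: 00010000110

3 error(s) at position(s): 3, 8, 9


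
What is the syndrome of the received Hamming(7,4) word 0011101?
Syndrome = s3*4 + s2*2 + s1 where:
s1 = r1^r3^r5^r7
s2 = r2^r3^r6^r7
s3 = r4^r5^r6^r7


s1=1, s2=0, s3=1

Syndrome = 5 (error at position 5)


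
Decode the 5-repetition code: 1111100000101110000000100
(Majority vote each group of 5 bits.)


Groups: 11111, 00000, 10111, 00000, 00100
Majority votes: 10100

10100


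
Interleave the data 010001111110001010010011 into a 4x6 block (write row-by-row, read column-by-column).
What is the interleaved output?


Matrix:
  010001
  111110
  001010
  010011
Read columns: 010011010110010001111001

010011010110010001111001


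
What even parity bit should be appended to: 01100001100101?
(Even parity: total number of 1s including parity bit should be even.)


Number of 1s in data: 6
Parity bit: 0

0


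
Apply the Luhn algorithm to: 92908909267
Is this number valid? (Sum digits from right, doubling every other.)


Luhn sum = 60
60 mod 10 = 0

Valid (Luhn sum mod 10 = 0)


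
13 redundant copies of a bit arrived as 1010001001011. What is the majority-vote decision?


Ones: 6 out of 13
Threshold: 7

0 (6/13 voted 1)


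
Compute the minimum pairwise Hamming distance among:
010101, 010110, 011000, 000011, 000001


Comparing all pairs, minimum distance: 1
Can detect 0 errors, correct 0 errors

1


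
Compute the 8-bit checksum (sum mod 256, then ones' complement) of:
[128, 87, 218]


Sum = 433 mod 256 = 177
Complement = 78

78


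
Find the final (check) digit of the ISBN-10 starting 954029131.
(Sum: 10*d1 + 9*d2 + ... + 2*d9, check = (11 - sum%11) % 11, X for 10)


Weighted sum: 239
239 mod 11 = 8

Check digit: 3


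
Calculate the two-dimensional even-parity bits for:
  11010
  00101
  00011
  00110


Row parities: 1000
Column parities: 11010

Row P: 1000, Col P: 11010, Corner: 1


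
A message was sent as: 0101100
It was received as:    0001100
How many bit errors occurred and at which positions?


XOR: 0100000

1 error(s) at position(s): 1


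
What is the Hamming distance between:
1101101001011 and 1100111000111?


XOR: 0001010001100
Count of 1s: 4

4


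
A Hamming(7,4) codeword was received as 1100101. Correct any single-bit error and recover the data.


Syndrome = 1: error at position 1

Data: 0101 (corrected bit 1)


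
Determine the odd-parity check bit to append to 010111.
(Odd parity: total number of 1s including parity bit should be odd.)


Number of 1s in data: 4
Parity bit: 1

1


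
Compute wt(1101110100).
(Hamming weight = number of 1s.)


Counting 1s in 1101110100

6


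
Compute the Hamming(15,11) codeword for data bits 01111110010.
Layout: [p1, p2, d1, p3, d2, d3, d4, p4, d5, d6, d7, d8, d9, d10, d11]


Parity bits: p1=0, p2=1, p3=0, p4=0

010011101110010


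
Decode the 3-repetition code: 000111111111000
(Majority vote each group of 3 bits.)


Groups: 000, 111, 111, 111, 000
Majority votes: 01110

01110


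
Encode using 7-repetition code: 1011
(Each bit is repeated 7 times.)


Each bit -> 7 copies

1111111000000011111111111111


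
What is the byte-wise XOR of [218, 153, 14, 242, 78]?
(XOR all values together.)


XOR chain: 218 ^ 153 ^ 14 ^ 242 ^ 78 = 241

241


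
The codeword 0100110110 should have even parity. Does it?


Number of 1s: 5

No, parity error (5 ones)


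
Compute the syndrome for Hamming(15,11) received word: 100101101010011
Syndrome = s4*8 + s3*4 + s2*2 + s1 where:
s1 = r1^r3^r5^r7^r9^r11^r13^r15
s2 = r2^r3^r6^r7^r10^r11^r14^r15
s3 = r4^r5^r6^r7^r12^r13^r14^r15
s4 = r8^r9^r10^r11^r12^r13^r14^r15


s1=1, s2=1, s3=1, s4=0

Syndrome = 7 (error at position 7)


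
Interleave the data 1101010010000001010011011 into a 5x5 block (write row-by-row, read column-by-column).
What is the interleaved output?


Matrix:
  11010
  10010
  00000
  10100
  11011
Read columns: 1101110001000101100100001

1101110001000101100100001


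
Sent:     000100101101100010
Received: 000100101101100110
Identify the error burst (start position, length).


XOR: 000000000000000100

Burst at position 15, length 1


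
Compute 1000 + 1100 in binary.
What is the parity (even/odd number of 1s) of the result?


1000 = 8
1100 = 12
Sum = 20 = 10100
1s count = 2

even parity (2 ones in 10100)


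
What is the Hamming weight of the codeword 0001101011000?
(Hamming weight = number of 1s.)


Counting 1s in 0001101011000

5


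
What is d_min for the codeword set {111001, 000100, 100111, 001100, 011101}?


Comparing all pairs, minimum distance: 1
Can detect 0 errors, correct 0 errors

1


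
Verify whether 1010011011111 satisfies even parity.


Number of 1s: 9

No, parity error (9 ones)


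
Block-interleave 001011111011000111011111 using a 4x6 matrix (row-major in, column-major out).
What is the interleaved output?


Matrix:
  001011
  111011
  000111
  011111
Read columns: 010001011101001111111111

010001011101001111111111


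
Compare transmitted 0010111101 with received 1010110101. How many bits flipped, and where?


XOR: 1000001000

2 error(s) at position(s): 0, 6


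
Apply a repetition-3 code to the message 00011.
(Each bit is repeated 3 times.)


Each bit -> 3 copies

000000000111111


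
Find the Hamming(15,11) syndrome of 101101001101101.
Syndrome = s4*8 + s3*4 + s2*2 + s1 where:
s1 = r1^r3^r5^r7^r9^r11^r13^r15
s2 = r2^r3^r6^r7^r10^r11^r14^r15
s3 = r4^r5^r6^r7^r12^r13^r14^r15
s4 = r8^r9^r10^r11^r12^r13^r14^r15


s1=1, s2=0, s3=1, s4=1

Syndrome = 13 (error at position 13)


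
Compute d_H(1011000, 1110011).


XOR: 0101011
Count of 1s: 4

4


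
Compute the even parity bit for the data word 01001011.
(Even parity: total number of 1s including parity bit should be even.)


Number of 1s in data: 4
Parity bit: 0

0


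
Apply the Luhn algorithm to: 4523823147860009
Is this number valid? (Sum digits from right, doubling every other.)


Luhn sum = 73
73 mod 10 = 3

Invalid (Luhn sum mod 10 = 3)


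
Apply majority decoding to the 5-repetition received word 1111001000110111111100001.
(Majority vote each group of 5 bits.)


Groups: 11110, 01000, 11011, 11111, 00001
Majority votes: 10110

10110


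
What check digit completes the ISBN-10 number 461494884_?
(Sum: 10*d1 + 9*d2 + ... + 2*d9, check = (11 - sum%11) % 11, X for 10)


Weighted sum: 268
268 mod 11 = 4

Check digit: 7


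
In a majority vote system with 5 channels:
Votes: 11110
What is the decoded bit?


Ones: 4 out of 5
Threshold: 3

1 (4/5 voted 1)


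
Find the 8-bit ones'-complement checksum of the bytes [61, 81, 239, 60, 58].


Sum = 499 mod 256 = 243
Complement = 12

12


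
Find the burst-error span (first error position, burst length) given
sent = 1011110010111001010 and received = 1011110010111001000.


XOR: 0000000000000000010

Burst at position 17, length 1


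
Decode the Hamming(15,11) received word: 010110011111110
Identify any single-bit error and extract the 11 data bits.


Syndrome = 12: error at position 12

Data: 01001110110 (corrected bit 12)


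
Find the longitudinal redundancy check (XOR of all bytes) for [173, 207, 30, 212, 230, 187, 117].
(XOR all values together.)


XOR chain: 173 ^ 207 ^ 30 ^ 212 ^ 230 ^ 187 ^ 117 = 128

128


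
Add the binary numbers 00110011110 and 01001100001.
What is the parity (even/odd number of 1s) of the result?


00110011110 = 414
01001100001 = 609
Sum = 1023 = 1111111111
1s count = 10

even parity (10 ones in 1111111111)


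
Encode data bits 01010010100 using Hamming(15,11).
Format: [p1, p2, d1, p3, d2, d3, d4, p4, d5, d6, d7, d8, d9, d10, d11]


Parity bits: p1=0, p2=0, p3=1, p4=0

000110100010100


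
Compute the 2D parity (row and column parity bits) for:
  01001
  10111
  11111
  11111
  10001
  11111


Row parities: 001101
Column parities: 10000

Row P: 001101, Col P: 10000, Corner: 1


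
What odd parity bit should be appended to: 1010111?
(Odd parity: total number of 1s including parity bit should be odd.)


Number of 1s in data: 5
Parity bit: 0

0


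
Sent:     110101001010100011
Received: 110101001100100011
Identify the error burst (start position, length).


XOR: 000000000110000000

Burst at position 9, length 2


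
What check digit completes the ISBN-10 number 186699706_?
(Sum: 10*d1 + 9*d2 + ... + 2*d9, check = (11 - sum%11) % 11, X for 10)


Weighted sum: 311
311 mod 11 = 3

Check digit: 8


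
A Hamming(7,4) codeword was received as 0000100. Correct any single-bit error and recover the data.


Syndrome = 5: error at position 5

Data: 0000 (corrected bit 5)


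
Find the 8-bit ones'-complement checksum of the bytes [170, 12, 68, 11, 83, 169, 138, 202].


Sum = 853 mod 256 = 85
Complement = 170

170


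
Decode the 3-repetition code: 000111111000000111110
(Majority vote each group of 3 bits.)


Groups: 000, 111, 111, 000, 000, 111, 110
Majority votes: 0110011

0110011


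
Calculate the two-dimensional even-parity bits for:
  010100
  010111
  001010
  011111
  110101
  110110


Row parities: 000100
Column parities: 010101

Row P: 000100, Col P: 010101, Corner: 1


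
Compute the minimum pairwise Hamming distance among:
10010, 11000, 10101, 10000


Comparing all pairs, minimum distance: 1
Can detect 0 errors, correct 0 errors

1


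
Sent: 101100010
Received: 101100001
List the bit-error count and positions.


XOR: 000000011

2 error(s) at position(s): 7, 8


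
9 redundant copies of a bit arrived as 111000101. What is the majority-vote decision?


Ones: 5 out of 9
Threshold: 5

1 (5/9 voted 1)


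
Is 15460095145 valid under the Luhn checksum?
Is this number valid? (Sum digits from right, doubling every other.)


Luhn sum = 33
33 mod 10 = 3

Invalid (Luhn sum mod 10 = 3)


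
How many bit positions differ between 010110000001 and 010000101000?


XOR: 000110101001
Count of 1s: 5

5


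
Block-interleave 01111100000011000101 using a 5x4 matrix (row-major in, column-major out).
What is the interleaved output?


Matrix:
  0111
  1100
  0000
  1100
  0101
Read columns: 01010110111000010001

01010110111000010001


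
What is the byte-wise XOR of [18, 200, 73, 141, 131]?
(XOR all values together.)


XOR chain: 18 ^ 200 ^ 73 ^ 141 ^ 131 = 157

157


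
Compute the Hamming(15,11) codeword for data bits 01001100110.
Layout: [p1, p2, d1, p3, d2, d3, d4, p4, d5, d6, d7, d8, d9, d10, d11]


Parity bits: p1=1, p2=0, p3=1, p4=0

100110001100110


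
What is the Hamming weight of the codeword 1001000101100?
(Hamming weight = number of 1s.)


Counting 1s in 1001000101100

5


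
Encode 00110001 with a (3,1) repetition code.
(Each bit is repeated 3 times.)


Each bit -> 3 copies

000000111111000000000111


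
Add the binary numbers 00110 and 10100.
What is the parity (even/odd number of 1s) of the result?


00110 = 6
10100 = 20
Sum = 26 = 11010
1s count = 3

odd parity (3 ones in 11010)


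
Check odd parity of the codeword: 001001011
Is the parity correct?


Number of 1s: 4

No, parity error (4 ones)


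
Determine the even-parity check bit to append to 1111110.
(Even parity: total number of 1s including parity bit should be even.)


Number of 1s in data: 6
Parity bit: 0

0


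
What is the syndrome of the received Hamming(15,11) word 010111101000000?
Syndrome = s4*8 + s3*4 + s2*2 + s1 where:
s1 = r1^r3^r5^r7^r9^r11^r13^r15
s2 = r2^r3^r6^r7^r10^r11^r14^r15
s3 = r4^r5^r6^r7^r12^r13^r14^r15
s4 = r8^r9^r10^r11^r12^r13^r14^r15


s1=1, s2=1, s3=0, s4=1

Syndrome = 11 (error at position 11)


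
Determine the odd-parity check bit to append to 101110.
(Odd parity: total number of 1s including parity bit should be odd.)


Number of 1s in data: 4
Parity bit: 1

1


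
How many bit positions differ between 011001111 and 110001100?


XOR: 101000011
Count of 1s: 4

4


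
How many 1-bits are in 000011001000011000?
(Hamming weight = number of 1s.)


Counting 1s in 000011001000011000

5


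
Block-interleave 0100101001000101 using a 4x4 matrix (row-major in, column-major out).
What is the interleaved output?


Matrix:
  0100
  1010
  0100
  0101
Read columns: 0100101101000001

0100101101000001


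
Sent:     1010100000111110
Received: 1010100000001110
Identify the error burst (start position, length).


XOR: 0000000000110000

Burst at position 10, length 2


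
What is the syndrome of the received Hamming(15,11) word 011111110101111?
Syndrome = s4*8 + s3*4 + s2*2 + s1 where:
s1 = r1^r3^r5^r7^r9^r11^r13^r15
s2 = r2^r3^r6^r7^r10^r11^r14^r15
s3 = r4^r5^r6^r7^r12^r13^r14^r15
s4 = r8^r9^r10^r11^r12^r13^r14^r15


s1=1, s2=1, s3=0, s4=0

Syndrome = 3 (error at position 3)


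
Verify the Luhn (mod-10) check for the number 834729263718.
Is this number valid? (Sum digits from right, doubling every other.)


Luhn sum = 71
71 mod 10 = 1

Invalid (Luhn sum mod 10 = 1)


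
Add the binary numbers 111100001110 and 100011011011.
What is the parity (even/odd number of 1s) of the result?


111100001110 = 3854
100011011011 = 2267
Sum = 6121 = 1011111101001
1s count = 9

odd parity (9 ones in 1011111101001)


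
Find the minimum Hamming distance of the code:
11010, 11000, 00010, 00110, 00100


Comparing all pairs, minimum distance: 1
Can detect 0 errors, correct 0 errors

1


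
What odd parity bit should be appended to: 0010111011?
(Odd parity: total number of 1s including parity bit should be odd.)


Number of 1s in data: 6
Parity bit: 1

1


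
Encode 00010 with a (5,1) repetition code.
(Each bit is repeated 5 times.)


Each bit -> 5 copies

0000000000000001111100000


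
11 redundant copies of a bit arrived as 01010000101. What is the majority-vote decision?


Ones: 4 out of 11
Threshold: 6

0 (4/11 voted 1)


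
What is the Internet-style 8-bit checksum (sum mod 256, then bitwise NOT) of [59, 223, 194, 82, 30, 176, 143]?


Sum = 907 mod 256 = 139
Complement = 116

116


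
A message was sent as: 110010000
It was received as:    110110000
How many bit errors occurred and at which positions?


XOR: 000100000

1 error(s) at position(s): 3


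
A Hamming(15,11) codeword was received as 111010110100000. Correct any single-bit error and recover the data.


Syndrome = 0: no error detected

Data: 11010100000 (no errors)


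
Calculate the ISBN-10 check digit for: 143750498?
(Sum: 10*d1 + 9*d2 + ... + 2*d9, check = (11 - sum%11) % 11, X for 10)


Weighted sum: 208
208 mod 11 = 10

Check digit: 1


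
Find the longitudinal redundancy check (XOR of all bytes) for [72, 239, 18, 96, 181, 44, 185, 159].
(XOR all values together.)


XOR chain: 72 ^ 239 ^ 18 ^ 96 ^ 181 ^ 44 ^ 185 ^ 159 = 106

106


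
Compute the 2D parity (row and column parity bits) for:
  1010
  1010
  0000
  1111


Row parities: 0000
Column parities: 1111

Row P: 0000, Col P: 1111, Corner: 0


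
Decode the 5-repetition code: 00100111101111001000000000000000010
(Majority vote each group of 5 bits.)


Groups: 00100, 11110, 11110, 01000, 00000, 00000, 00010
Majority votes: 0110000

0110000


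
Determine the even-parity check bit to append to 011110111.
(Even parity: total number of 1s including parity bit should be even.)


Number of 1s in data: 7
Parity bit: 1

1


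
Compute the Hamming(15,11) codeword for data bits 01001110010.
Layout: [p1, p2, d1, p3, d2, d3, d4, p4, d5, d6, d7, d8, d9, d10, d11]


Parity bits: p1=1, p2=1, p3=0, p4=0

110010001110010


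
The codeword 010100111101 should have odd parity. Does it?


Number of 1s: 7

Yes, parity is correct (7 ones)


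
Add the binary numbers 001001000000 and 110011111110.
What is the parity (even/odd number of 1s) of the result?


001001000000 = 576
110011111110 = 3326
Sum = 3902 = 111100111110
1s count = 9

odd parity (9 ones in 111100111110)


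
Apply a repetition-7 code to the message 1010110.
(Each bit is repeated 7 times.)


Each bit -> 7 copies

1111111000000011111110000000111111111111110000000


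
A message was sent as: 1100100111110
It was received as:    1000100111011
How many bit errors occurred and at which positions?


XOR: 0100000000101

3 error(s) at position(s): 1, 10, 12


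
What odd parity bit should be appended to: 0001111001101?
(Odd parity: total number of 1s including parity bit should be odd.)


Number of 1s in data: 7
Parity bit: 0

0


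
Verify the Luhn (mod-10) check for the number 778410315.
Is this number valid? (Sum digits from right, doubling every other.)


Luhn sum = 39
39 mod 10 = 9

Invalid (Luhn sum mod 10 = 9)


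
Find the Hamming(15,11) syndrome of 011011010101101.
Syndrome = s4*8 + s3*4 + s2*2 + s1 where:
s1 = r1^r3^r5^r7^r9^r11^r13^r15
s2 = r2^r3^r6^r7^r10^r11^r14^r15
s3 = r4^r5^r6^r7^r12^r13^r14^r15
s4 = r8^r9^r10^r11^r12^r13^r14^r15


s1=0, s2=1, s3=1, s4=1

Syndrome = 14 (error at position 14)


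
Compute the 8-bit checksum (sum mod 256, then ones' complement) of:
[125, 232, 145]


Sum = 502 mod 256 = 246
Complement = 9

9


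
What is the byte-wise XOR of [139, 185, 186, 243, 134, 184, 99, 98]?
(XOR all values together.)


XOR chain: 139 ^ 185 ^ 186 ^ 243 ^ 134 ^ 184 ^ 99 ^ 98 = 68

68


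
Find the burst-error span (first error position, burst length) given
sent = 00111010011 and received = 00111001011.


XOR: 00000011000

Burst at position 6, length 2


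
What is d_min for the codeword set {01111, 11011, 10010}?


Comparing all pairs, minimum distance: 2
Can detect 1 errors, correct 0 errors

2


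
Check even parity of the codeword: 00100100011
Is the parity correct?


Number of 1s: 4

Yes, parity is correct (4 ones)


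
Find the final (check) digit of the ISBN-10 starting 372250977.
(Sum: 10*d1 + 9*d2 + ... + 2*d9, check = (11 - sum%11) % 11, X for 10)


Weighted sum: 224
224 mod 11 = 4

Check digit: 7


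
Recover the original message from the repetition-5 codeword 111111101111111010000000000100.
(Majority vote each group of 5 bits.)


Groups: 11111, 11011, 11111, 01000, 00000, 00100
Majority votes: 111000

111000


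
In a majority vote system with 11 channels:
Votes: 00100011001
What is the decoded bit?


Ones: 4 out of 11
Threshold: 6

0 (4/11 voted 1)


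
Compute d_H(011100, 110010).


XOR: 101110
Count of 1s: 4

4


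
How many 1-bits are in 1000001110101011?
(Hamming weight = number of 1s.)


Counting 1s in 1000001110101011

8


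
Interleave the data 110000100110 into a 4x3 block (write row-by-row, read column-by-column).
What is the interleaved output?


Matrix:
  110
  000
  100
  110
Read columns: 101110010000

101110010000


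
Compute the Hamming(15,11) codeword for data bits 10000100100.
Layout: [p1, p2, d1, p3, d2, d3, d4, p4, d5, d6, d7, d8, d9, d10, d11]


Parity bits: p1=0, p2=0, p3=1, p4=0

001100000100100


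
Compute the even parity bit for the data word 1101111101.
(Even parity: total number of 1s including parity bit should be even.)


Number of 1s in data: 8
Parity bit: 0

0


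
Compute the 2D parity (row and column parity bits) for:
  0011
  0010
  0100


Row parities: 011
Column parities: 0101

Row P: 011, Col P: 0101, Corner: 0


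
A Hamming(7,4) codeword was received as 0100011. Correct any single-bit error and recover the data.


Syndrome = 3: error at position 3

Data: 1011 (corrected bit 3)


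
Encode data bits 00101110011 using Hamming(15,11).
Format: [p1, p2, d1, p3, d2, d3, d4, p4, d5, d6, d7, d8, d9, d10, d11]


Parity bits: p1=1, p2=1, p3=1, p4=1

110101011110011


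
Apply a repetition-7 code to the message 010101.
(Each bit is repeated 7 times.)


Each bit -> 7 copies

000000011111110000000111111100000001111111


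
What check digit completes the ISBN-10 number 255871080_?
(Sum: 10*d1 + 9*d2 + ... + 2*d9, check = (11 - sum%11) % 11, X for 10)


Weighted sum: 232
232 mod 11 = 1

Check digit: X


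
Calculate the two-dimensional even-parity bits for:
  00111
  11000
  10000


Row parities: 101
Column parities: 01111

Row P: 101, Col P: 01111, Corner: 0


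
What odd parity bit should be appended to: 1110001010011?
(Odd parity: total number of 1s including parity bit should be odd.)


Number of 1s in data: 7
Parity bit: 0

0


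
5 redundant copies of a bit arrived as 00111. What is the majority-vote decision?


Ones: 3 out of 5
Threshold: 3

1 (3/5 voted 1)


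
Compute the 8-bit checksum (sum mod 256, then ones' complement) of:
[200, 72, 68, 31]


Sum = 371 mod 256 = 115
Complement = 140

140


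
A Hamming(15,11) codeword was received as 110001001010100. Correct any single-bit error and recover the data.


Syndrome = 10: error at position 10

Data: 00101110100 (corrected bit 10)


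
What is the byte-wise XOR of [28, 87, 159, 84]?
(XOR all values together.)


XOR chain: 28 ^ 87 ^ 159 ^ 84 = 128

128


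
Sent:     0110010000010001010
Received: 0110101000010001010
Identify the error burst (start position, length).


XOR: 0000111000000000000

Burst at position 4, length 3


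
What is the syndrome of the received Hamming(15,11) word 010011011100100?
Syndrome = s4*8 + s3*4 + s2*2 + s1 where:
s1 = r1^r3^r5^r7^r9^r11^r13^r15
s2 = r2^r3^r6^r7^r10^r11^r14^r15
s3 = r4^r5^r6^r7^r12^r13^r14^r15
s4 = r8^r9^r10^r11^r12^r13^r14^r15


s1=1, s2=1, s3=1, s4=0

Syndrome = 7 (error at position 7)


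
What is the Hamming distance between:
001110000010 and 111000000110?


XOR: 110110000100
Count of 1s: 5

5


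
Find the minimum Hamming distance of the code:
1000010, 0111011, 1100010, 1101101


Comparing all pairs, minimum distance: 1
Can detect 0 errors, correct 0 errors

1


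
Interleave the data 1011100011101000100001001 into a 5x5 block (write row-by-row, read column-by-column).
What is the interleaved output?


Matrix:
  10111
  00011
  10100
  01000
  01001
Read columns: 1010000011101001100011001

1010000011101001100011001


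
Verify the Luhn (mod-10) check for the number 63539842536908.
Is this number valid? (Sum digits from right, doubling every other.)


Luhn sum = 61
61 mod 10 = 1

Invalid (Luhn sum mod 10 = 1)


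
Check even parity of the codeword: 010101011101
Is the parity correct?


Number of 1s: 7

No, parity error (7 ones)


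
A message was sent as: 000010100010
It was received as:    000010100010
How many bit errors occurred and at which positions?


XOR: 000000000000

0 errors (received matches sent)


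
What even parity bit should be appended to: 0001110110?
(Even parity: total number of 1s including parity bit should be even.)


Number of 1s in data: 5
Parity bit: 1

1


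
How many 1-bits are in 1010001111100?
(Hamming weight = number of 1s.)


Counting 1s in 1010001111100

7


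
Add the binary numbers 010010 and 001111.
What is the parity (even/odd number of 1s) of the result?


010010 = 18
001111 = 15
Sum = 33 = 100001
1s count = 2

even parity (2 ones in 100001)


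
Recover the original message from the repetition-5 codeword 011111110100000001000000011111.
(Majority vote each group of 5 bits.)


Groups: 01111, 11101, 00000, 00100, 00000, 11111
Majority votes: 110001

110001


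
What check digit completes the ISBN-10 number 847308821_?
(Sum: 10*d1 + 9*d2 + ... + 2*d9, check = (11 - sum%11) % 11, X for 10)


Weighted sum: 273
273 mod 11 = 9

Check digit: 2


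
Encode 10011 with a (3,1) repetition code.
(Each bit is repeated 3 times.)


Each bit -> 3 copies

111000000111111


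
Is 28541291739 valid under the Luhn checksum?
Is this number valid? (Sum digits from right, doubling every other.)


Luhn sum = 60
60 mod 10 = 0

Valid (Luhn sum mod 10 = 0)


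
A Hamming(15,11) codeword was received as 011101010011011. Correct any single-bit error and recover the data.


Syndrome = 13: error at position 13

Data: 10100011111 (corrected bit 13)


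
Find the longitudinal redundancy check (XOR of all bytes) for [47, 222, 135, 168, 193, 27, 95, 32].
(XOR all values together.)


XOR chain: 47 ^ 222 ^ 135 ^ 168 ^ 193 ^ 27 ^ 95 ^ 32 = 123

123


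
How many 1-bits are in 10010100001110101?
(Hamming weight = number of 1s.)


Counting 1s in 10010100001110101

8


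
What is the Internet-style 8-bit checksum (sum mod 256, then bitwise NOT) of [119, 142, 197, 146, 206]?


Sum = 810 mod 256 = 42
Complement = 213

213


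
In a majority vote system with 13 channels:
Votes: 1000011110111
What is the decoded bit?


Ones: 8 out of 13
Threshold: 7

1 (8/13 voted 1)


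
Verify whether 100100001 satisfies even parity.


Number of 1s: 3

No, parity error (3 ones)


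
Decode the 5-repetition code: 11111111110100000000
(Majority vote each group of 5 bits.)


Groups: 11111, 11111, 01000, 00000
Majority votes: 1100

1100


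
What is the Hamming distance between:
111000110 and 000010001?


XOR: 111010111
Count of 1s: 7

7


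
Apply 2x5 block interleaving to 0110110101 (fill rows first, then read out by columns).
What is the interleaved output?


Matrix:
  01101
  10101
Read columns: 0110110011

0110110011


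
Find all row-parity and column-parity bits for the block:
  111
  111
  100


Row parities: 111
Column parities: 100

Row P: 111, Col P: 100, Corner: 1


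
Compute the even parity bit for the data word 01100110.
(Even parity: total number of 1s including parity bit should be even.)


Number of 1s in data: 4
Parity bit: 0

0


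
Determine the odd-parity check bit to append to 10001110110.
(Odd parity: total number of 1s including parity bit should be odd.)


Number of 1s in data: 6
Parity bit: 1

1


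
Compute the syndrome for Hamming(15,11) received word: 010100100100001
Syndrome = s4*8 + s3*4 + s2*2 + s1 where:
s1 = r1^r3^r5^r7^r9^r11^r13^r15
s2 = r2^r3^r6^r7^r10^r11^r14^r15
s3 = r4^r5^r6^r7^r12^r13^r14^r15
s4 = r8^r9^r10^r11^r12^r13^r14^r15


s1=0, s2=0, s3=1, s4=0

Syndrome = 4 (error at position 4)


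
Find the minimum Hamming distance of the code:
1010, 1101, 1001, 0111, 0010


Comparing all pairs, minimum distance: 1
Can detect 0 errors, correct 0 errors

1


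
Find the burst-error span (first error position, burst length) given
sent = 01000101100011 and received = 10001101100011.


XOR: 11001000000000

Burst at position 0, length 5


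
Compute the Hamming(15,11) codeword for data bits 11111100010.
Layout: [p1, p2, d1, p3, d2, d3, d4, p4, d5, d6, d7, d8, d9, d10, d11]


Parity bits: p1=0, p2=1, p3=0, p4=1

011011111100010


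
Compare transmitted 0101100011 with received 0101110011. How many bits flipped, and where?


XOR: 0000010000

1 error(s) at position(s): 5


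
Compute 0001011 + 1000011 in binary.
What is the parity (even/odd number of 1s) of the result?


0001011 = 11
1000011 = 67
Sum = 78 = 1001110
1s count = 4

even parity (4 ones in 1001110)


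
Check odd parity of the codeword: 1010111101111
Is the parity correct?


Number of 1s: 10

No, parity error (10 ones)


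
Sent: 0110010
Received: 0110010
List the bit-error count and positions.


XOR: 0000000

0 errors (received matches sent)


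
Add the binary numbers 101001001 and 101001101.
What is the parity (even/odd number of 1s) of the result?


101001001 = 329
101001101 = 333
Sum = 662 = 1010010110
1s count = 5

odd parity (5 ones in 1010010110)


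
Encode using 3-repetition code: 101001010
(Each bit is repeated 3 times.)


Each bit -> 3 copies

111000111000000111000111000


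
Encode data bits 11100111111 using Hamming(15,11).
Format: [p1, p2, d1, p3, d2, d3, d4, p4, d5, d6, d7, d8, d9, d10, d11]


Parity bits: p1=1, p2=0, p3=0, p4=0

101011000111111


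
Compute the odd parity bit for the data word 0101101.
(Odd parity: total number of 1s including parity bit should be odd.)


Number of 1s in data: 4
Parity bit: 1

1


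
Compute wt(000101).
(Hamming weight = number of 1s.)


Counting 1s in 000101

2


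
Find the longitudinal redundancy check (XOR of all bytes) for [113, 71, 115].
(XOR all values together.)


XOR chain: 113 ^ 71 ^ 115 = 69

69


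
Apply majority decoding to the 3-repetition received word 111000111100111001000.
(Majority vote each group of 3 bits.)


Groups: 111, 000, 111, 100, 111, 001, 000
Majority votes: 1010100

1010100


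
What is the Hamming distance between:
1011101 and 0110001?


XOR: 1101100
Count of 1s: 4

4


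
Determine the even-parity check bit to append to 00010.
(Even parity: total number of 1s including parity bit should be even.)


Number of 1s in data: 1
Parity bit: 1

1


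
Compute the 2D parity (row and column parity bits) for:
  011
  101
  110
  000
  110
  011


Row parities: 000000
Column parities: 101

Row P: 000000, Col P: 101, Corner: 0


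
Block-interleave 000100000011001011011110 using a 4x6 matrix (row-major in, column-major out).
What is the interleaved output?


Matrix:
  000100
  000011
  001011
  011110
Read columns: 000000010011100101110110

000000010011100101110110
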